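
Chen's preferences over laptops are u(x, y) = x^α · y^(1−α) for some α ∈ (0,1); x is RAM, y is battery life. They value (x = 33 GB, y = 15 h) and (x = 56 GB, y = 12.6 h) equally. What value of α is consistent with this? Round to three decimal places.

α ≈ 0.248

Indifference: 33^α · 15^(1−α) = 56^α · 12.6^(1−α).
(33/56)^α = (12.6/15)^(1−α); take logs: α·ln(33/56) = (1−α)·ln(12.6/15), i.e. α·-0.528844 = (1−α)·-0.174353.
So α/(1−α) = (-0.174353)/(-0.528844) = 0.329687, and α = 0.329687/1.329687 ≈ 0.248.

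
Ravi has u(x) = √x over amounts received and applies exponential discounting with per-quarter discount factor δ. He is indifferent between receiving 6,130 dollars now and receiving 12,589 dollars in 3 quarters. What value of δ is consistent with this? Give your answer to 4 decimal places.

Equating discounted utilities: u(6130) = δ^3·u(12589) ⇒ δ^3 = u(6130)/u(12589).
With u(x) = √x: δ^3 = √6130/√12589 = √(6130/12589) = 0.69781.
Hence δ = (0.69781)^(1/3) = 0.886975.

δ ≈ 0.8870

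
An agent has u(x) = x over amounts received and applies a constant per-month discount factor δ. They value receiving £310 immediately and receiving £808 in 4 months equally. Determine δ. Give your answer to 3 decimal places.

δ ≈ 0.787

Equating discounted utilities: u(310) = δ^4·u(808) ⇒ δ^4 = u(310)/u(808).
With u(x) = x: δ^4 = 310/808 = 0.38366.
Hence δ = (0.38366)^(1/4) = 0.78702.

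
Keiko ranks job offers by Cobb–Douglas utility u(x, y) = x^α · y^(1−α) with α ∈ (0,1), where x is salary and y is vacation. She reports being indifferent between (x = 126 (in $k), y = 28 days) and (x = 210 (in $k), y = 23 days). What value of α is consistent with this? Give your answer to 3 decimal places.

Set the two utilities equal: 126^α·28^(1−α) = 210^α·23^(1−α).
Rearrange to (126/210)^α = (23/28)^(1−α) and take logs: α·-0.510826 = (1−α)·-0.196710.
Thus α·(-0.707536) = -0.196710, so α = -0.196710/-0.707536 ≈ 0.278.

α ≈ 0.278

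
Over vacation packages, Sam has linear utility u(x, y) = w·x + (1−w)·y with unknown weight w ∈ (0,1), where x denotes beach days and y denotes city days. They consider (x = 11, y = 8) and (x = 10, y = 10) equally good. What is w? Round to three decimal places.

Equating utilities: w·11 + (1−w)·8 = w·10 + (1−w)·10.
w·(11−10) = (1−w)·(10−8), i.e. w·1 = (1−w)·2.
Hence w = 2/(1+2) = 2/3 = 0.667.

w = 0.667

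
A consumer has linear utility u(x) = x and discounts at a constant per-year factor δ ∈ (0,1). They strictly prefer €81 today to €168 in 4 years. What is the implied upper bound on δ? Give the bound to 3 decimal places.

δ < 0.833

Under u(x) = x this choice says 81 > δ^4·168.
Hence δ^4 < 81/168 = 0.48214, and x ↦ x^(1/4) is increasing on (0,∞).
δ < (81/168)^(1/4) ≈ 0.833.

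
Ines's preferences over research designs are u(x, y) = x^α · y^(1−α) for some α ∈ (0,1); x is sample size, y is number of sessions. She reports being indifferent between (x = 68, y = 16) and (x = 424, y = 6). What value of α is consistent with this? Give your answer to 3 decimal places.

Indifference: 68^α · 16^(1−α) = 424^α · 6^(1−α).
(68/424)^α = (6/16)^(1−α); take logs: α·ln(68/424) = (1−α)·ln(6/16), i.e. α·-1.830226 = (1−α)·-0.980829.
So α/(1−α) = (-0.980829)/(-1.830226) = 0.535906, and α = 0.535906/1.535906 ≈ 0.349.

α ≈ 0.349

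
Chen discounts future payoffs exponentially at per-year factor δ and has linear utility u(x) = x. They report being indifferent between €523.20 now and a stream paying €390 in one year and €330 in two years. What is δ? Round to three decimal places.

δ ≈ 0.800

Equating present values: 523.20 = 390δ + 330δ².
So 330δ² + 390δ − 523.20 = 0.
By the quadratic formula (taking the positive root), δ = (−390 + √842724.00) / 660 ≈ 0.800.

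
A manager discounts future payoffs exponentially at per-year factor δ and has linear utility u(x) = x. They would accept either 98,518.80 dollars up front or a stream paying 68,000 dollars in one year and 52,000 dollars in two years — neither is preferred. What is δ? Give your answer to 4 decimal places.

δ ≈ 0.8700

The stream is worth 68000δ + 52000δ² today, so 68000δ + 52000δ² = 98518.80.
So 52000δ² + 68000δ − 98518.80 = 0.
By the quadratic formula (taking the positive root), δ = (−68000 + √25115910400.00) / 104000 ≈ 0.8700.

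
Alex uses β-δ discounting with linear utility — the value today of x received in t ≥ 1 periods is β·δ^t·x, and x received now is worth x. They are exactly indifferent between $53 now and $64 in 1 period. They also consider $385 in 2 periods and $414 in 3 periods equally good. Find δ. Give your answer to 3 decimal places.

δ ≈ 0.930

The second indifference involves only future payoffs, so β cancels: β·δ^2·385 = β·δ^3·414, giving δ = 385/414 = 0.92995.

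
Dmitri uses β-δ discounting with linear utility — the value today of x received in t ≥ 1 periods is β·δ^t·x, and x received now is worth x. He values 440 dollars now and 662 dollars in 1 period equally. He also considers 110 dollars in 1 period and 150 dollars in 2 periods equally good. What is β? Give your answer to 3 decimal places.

β ≈ 0.906

The second indifference involves only future payoffs, so β cancels: β·δ^1·110 = β·δ^2·150, giving δ = 110/150 = 0.73333.
Now use the now-vs-future pair: 440 = β·δ·662 gives β = 440/(0.73333·662) ≈ 0.906.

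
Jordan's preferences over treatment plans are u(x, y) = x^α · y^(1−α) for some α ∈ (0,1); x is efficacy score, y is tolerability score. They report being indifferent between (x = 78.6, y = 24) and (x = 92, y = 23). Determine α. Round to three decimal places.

The Cobb–Douglas utilities coincide, so 78.6^α·24^(1−α) = 92^α·23^(1−α).
(78.6/92)^α = (23/24)^(1−α); take logs: α·ln(78.6/92) = (1−α)·ln(23/24), i.e. α·-0.157417 = (1−α)·-0.042560.
Thus α·(-0.199977) = -0.042560, so α = -0.042560/-0.199977 ≈ 0.213.

α ≈ 0.213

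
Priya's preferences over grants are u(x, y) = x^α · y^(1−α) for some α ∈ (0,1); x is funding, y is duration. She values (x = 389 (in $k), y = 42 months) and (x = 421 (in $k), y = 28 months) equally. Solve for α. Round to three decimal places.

α ≈ 0.837

The Cobb–Douglas utilities coincide, so 389^α·42^(1−α) = 421^α·28^(1−α).
(389/421)^α = (28/42)^(1−α); take logs: α·ln(389/421) = (1−α)·ln(28/42), i.e. α·-0.079053 = (1−α)·-0.405465.
So α/(1−α) = (-0.405465)/(-0.079053) = 5.129027, and α = 5.129027/6.129027 ≈ 0.837.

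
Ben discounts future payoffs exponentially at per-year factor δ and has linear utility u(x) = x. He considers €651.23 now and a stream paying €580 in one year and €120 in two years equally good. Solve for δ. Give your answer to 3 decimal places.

δ ≈ 0.940

Present value of the stream is 580·δ + 120·δ². Indifference gives 580δ + 120δ² = 651.23.
Rearranged: 120δ² + 580δ − 651.23 = 0.
δ = (−580 + √(580² + 4·120·651.23)) / (2·120) = (−580 + √648990.40) / 240 ≈ 0.940.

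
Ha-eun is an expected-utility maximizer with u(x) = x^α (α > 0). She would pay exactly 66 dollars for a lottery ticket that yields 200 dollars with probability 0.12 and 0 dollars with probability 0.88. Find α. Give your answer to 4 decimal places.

EU(lottery) = 0.12·200^α + 0.88·0 = 0.12·200^α.
Setting u(66) equal to that: 66^α = 0.12·200^α ⇒ (66/200)^α = 0.12.
Taking logs: α·ln(66/200) = ln(0.12), so α = -2.1202635 / -1.1086626 ≈ 1.9125.

α ≈ 1.9125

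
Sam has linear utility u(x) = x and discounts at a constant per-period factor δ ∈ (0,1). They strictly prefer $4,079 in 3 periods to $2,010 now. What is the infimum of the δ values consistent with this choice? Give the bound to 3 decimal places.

δ > 0.790

The preference means 2010 < δ^3·4079.
Dividing by 4079: δ^3 > 0.49277. Both sides are positive, so the cube root keeps the direction.
δ > (2010/4079)^(1/3) ≈ 0.790.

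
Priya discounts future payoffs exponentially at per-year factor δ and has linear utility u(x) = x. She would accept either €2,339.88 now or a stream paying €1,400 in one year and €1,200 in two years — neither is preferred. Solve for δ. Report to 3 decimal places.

Present value of the stream is 1400·δ + 1200·δ². Indifference gives 1400δ + 1200δ² = 2339.88.
That is, 1200δ² + 1400δ − 2339.88 = 0, a quadratic in δ.
By the quadratic formula (taking the positive root), δ = (−1400 + √13191424.00) / 2400 ≈ 0.930.

δ ≈ 0.930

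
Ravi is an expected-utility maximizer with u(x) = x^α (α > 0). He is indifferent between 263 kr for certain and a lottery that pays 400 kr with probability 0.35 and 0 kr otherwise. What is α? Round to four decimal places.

α ≈ 2.5037

The lottery's expected utility is 0.35·u(400) + 0.65·u(0) = 0.35·400^α (since u(0) = 0 for α > 0).
Indifference: 263^α = 0.35·400^α, so (263/400)^α = 0.35.
Taking logs: α·ln(263/400) = ln(0.35), so α = -1.0498221 / -0.4193105 ≈ 2.5037.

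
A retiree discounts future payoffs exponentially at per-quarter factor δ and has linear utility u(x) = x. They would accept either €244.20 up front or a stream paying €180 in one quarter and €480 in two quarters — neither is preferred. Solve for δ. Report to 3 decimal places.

Equating present values: 244.20 = 180δ + 480δ².
So 480δ² + 180δ − 244.20 = 0.
δ = (−180 + √(180² + 4·480·244.20)) / (2·480) = (−180 + √501264.00) / 960 ≈ 0.550.

δ ≈ 0.550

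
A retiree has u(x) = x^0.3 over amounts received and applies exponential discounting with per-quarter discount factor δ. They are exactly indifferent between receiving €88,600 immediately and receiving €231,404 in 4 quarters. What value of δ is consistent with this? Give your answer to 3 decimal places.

Indifference means u(88600) = δ^4 · u(231404), so δ^4 = u(88600)/u(231404).
With u(x) = x^0.3: δ^4 = 88600^0.3/231404^0.3 = (88600/231404)^0.3 = 0.74975.
So δ = 0.74975^(1/4) ≈ 0.931.

δ ≈ 0.931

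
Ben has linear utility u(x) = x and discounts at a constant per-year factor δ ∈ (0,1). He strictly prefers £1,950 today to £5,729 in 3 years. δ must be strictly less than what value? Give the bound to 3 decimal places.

δ < 0.698

Comparing present values: 1950 > δ^3·5729.
Dividing by 5729: δ^3 < 0.34037. Both sides are positive, so the cube root keeps the direction.
δ < (1950/5729)^(1/3) ≈ 0.698.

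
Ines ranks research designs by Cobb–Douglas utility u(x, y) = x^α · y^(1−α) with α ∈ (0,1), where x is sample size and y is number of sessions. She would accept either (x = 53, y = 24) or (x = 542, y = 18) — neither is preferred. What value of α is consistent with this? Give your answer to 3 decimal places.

Indifference: 53^α · 24^(1−α) = 542^α · 18^(1−α).
Rearrange to (53/542)^α = (18/24)^(1−α) and take logs: α·-2.324974 = (1−α)·-0.287682.
With A = -2.324974 and B = -0.287682: α·A = (1−α)·B, so α = B/(A+B) = -0.287682/-2.612656 ≈ 0.110.

α ≈ 0.110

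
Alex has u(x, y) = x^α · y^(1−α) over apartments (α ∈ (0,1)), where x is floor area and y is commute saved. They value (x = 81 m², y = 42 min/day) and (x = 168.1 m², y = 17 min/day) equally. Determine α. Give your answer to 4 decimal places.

Set the two utilities equal: 81^α·42^(1−α) = 168.1^α·17^(1−α).
(81/168.1)^α = (17/42)^(1−α); take logs: α·ln(81/168.1) = (1−α)·ln(17/42), i.e. α·-0.7301099 = (1−α)·-0.9044563.
With A = -0.7301099 and B = -0.9044563: α·A = (1−α)·B, so α = B/(A+B) = -0.9044563/-1.6345662 ≈ 0.5533.

α ≈ 0.5533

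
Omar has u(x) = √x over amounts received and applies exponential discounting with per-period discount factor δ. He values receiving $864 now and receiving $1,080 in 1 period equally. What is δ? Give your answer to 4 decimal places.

Indifference means u(864) = δ · u(1080), so δ = u(864)/u(1080).
Since u(x) = √x, δ = √(864/1080) = 0.89443.

δ ≈ 0.8944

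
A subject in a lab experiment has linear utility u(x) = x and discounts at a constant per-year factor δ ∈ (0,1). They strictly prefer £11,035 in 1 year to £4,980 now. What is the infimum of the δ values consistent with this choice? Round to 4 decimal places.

Under u(x) = x this choice says 4980 < δ·11035.
So δ > 4980/11035 = 0.45129.

δ > 0.4513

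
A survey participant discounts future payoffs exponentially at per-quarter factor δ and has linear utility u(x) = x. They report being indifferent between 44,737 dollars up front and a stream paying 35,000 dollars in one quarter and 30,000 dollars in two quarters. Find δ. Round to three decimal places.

δ ≈ 0.770

Present value of the stream is 35000·δ + 30000·δ². Indifference gives 35000δ + 30000δ² = 44737.
Rearranged: 30000δ² + 35000δ − 44737 = 0.
By the quadratic formula (taking the positive root), δ = (−35000 + √6593440000.00) / 60000 ≈ 0.770.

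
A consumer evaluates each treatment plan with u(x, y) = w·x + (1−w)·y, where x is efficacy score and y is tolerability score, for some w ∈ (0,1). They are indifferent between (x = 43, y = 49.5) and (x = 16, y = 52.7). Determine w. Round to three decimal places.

Indifference: w·43 + (1−w)·49.5 = w·16 + (1−w)·52.7.
Rearranging, 27·w − 3.2·(1−w) = 0.
The marginal rate of substitution is 3.2/27, so w = 3.2/(27+3.2) = 0.106.

w = 0.106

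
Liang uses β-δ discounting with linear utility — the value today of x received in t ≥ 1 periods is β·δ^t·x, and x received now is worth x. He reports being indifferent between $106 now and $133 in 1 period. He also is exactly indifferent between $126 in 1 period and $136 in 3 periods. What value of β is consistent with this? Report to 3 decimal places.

β ≈ 0.828

Both payoffs in the second observation are in the future, so β drops out: δ^1·126 = δ^3·136 ⇒ δ^2 = 126/136 = 0.92647, so δ = 0.96253.
Now use the now-vs-future pair: 106 = β·δ·133 gives β = 106/(0.96253·133) ≈ 0.828.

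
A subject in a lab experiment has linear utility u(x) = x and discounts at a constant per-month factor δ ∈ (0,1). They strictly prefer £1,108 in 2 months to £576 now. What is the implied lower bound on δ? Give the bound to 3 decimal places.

δ > 0.721

Comparing present values: 576 < δ^2·1108.
So δ^2 > 576/1108 = 0.51986; taking the square root of both positive sides preserves the inequality.
δ > 0.51986^(1/2) = 0.721.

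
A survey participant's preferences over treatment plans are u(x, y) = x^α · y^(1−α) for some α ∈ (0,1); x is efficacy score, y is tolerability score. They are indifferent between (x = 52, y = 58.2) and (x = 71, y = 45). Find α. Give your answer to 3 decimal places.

α ≈ 0.452

Indifference: 52^α · 58.2^(1−α) = 71^α · 45^(1−α).
(52/71)^α = (45/58.2)^(1−α); take logs: α·ln(52/71) = (1−α)·ln(45/58.2), i.e. α·-0.311436 = (1−α)·-0.257223.
Thus α·(-0.568659) = -0.257223, so α = -0.257223/-0.568659 ≈ 0.452.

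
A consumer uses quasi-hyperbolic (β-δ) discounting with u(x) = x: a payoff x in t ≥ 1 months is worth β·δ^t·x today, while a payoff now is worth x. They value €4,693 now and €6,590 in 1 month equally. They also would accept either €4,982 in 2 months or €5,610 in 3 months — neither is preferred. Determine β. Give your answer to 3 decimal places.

β ≈ 0.802

The second indifference involves only future payoffs, so β cancels: β·δ^2·4982 = β·δ^3·5610, giving δ = 4982/5610 = 0.88806.
The first indifference: 4693 = β·δ·6590, so β = 4693/(δ·6590) = 4693/(0.88806·6590) ≈ 0.802.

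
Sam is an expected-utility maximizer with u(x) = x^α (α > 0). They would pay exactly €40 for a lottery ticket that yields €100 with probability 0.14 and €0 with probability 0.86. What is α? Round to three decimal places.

Since u(0) = 0, the lottery's EU is 0.14·100^α.
Setting u(40) equal to that: 40^α = 0.14·100^α ⇒ (40/100)^α = 0.14.
Take logs: α = ln 0.14 / ln(40/100) ≈ 2.14573.

α ≈ 2.146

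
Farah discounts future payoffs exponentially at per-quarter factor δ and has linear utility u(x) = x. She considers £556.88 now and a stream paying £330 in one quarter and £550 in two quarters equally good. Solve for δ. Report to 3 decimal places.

Present value of the stream is 330·δ + 550·δ². Indifference gives 330δ + 550δ² = 556.88.
That is, 550δ² + 330δ − 556.88 = 0, a quadratic in δ.
δ = (−330 + √(330² + 4·550·556.88)) / (2·550) = (−330 + √1334036.00) / 1100 ≈ 0.750.

δ ≈ 0.750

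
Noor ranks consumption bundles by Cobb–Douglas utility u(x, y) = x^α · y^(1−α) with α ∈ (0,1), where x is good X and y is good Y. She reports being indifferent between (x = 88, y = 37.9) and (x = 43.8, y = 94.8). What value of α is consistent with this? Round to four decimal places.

α ≈ 0.5679

Set the two utilities equal: 88^α·37.9^(1−α) = 43.8^α·94.8^(1−α).
(88/43.8)^α = (94.8/37.9)^(1−α); take logs: α·ln(88/43.8) = (1−α)·ln(94.8/37.9), i.e. α·0.6977030 = (1−α)·0.9168183.
Thus α·(1.6145213) = 0.9168183, so α = 0.9168183/1.6145213 ≈ 0.5679.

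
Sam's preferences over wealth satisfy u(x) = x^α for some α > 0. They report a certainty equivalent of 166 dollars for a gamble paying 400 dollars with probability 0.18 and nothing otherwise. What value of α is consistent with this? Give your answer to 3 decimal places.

The lottery's expected utility is 0.18·u(400) + 0.82·u(0) = 0.18·400^α (since u(0) = 0 for α > 0).
Setting u(166) equal to that: 166^α = 0.18·400^α ⇒ (166/400)^α = 0.18.
Take logs: α = ln 0.18 / ln(166/400) ≈ 1.94979.

α ≈ 1.950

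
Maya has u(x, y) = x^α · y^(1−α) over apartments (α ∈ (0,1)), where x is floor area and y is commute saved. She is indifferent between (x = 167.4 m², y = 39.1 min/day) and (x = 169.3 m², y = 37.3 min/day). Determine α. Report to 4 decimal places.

α ≈ 0.8068

The Cobb–Douglas utilities coincide, so 167.4^α·39.1^(1−α) = 169.3^α·37.3^(1−α).
Rearrange to (167.4/169.3)^α = (37.3/39.1)^(1−α) and take logs: α·-0.0112861 = (1−α)·-0.0471291.
So α/(1−α) = (-0.0471291)/(-0.0112861) = 4.1758535, and α = 4.1758535/5.1758535 ≈ 0.8068.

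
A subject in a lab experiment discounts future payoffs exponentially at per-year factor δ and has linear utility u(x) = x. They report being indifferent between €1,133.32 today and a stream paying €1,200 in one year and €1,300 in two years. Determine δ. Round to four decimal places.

δ ≈ 0.5800

Equating present values: 1133.32 = 1200δ + 1300δ².
Rearranged: 1300δ² + 1200δ − 1133.32 = 0.
δ = (−1200 + √(1200² + 4·1300·1133.32)) / (2·1300) = (−1200 + √7333264.00) / 2600 ≈ 0.5800.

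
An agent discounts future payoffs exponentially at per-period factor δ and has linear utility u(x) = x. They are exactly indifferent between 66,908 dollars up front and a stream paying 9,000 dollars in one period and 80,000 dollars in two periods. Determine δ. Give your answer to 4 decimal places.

Present value of the stream is 9000·δ + 80000·δ². Indifference gives 9000δ + 80000δ² = 66908.
Rearranged: 80000δ² + 9000δ − 66908 = 0.
The positive root is δ = [−9000 + √(9000² + 4·80000·66908)] / (2·80000) = (−9000 + 146600.000)/160000 ≈ 0.8600.

δ ≈ 0.8600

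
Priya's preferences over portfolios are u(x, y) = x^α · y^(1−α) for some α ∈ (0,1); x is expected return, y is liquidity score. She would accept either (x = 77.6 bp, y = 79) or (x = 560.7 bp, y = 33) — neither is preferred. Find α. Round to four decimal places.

The Cobb–Douglas utilities coincide, so 77.6^α·79^(1−α) = 560.7^α·33^(1−α).
Taking logs: α·ln 77.6 + (1−α)·ln 79 = α·ln 560.7 + (1−α)·ln 33, i.e. α·-1.9776186 = (1−α)·-0.8729403.
So α/(1−α) = (-0.8729403)/(-1.9776186) = 0.4414098, and α = 0.4414098/1.4414098 ≈ 0.3062.

α ≈ 0.3062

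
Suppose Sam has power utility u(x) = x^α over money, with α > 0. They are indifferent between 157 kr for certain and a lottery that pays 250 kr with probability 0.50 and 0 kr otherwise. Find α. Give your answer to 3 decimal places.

α ≈ 1.490

EU(lottery) = 0.50·250^α + 0.50·0 = 0.50·250^α.
Equating: 157^α = 0.50·250^α, i.e. 0.6280^α = 0.50.
α = ln(0.50) / ln(157/250) = -0.693147/-0.465215 ≈ 1.490.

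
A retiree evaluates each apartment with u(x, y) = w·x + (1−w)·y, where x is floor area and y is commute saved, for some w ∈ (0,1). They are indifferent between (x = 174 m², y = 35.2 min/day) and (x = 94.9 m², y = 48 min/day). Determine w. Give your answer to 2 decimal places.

u(174,35.2) = u(94.9,48) means w·174 + (1−w)·35.2 = w·94.9 + (1−w)·48.
w·(174−94.9) = (1−w)·(48−35.2), i.e. w·79.1 = (1−w)·12.8.
The marginal rate of substitution is 12.8/79.1, so w = 12.8/(79.1+12.8) = 0.14.

w = 0.14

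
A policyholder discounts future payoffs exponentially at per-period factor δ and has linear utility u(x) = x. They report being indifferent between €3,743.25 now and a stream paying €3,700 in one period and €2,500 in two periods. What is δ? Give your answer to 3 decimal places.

δ ≈ 0.690

The stream is worth 3700δ + 2500δ² today, so 3700δ + 2500δ² = 3743.25.
Rearranged: 2500δ² + 3700δ − 3743.25 = 0.
The positive root is δ = [−3700 + √(3700² + 4·2500·3743.25)] / (2·2500) = (−3700 + 7150.000)/5000 ≈ 0.690.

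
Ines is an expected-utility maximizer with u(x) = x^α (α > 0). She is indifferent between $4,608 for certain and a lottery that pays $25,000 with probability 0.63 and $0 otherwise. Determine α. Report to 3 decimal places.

α ≈ 0.273

Since u(0) = 0, the lottery's EU is 0.63·25000^α.
Equating: 4608^α = 0.63·25000^α, i.e. 0.1843^α = 0.63.
α = ln(0.63) / ln(4608/25000) = -0.462035/-1.691082 ≈ 0.273.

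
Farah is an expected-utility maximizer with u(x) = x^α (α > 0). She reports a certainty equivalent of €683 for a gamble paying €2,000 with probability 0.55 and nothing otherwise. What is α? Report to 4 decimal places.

EU(lottery) = 0.55·2000^α + 0.45·0 = 0.55·2000^α.
Indifference: 683^α = 0.55·2000^α, so (683/2000)^α = 0.55.
Taking logs: α·ln(683/2000) = ln(0.55), so α = -0.5978370 / -1.0744076 ≈ 0.5564.

α ≈ 0.5564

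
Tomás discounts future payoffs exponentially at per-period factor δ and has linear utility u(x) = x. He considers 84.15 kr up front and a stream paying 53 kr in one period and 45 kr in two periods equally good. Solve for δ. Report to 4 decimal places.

δ ≈ 0.9000

Equating present values: 84.15 = 53δ + 45δ².
That is, 45δ² + 53δ − 84.15 = 0, a quadratic in δ.
δ = (−53 + √(53² + 4·45·84.15)) / (2·45) = (−53 + √17956.00) / 90 ≈ 0.9000.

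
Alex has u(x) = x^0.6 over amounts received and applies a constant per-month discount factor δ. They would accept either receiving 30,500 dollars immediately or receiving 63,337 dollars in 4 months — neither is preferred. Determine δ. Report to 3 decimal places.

Indifference means u(30500) = δ^4 · u(63337), so δ^4 = u(30500)/u(63337).
With u(x) = x^0.6: δ^4 = 30500^0.6/63337^0.6 = (30500/63337)^0.6 = 0.64504.
Taking the 4th root: δ = 0.64504^(1/4) ≈ 0.896.

δ ≈ 0.896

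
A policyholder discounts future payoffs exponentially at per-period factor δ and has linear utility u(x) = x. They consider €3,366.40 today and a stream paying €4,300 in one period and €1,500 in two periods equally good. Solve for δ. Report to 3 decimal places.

δ ≈ 0.640

Equating present values: 3366.40 = 4300δ + 1500δ².
That is, 1500δ² + 4300δ − 3366.40 = 0, a quadratic in δ.
δ = (−4300 + √(4300² + 4·1500·3366.40)) / (2·1500) = (−4300 + √38688400.00) / 3000 ≈ 0.640.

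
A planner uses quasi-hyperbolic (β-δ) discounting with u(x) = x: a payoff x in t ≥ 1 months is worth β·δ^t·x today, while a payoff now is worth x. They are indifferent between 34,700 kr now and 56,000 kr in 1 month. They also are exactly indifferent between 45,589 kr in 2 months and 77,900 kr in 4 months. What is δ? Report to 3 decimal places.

From the later pair, β·δ^2·45589 = β·δ^4·77900; dividing through, δ^2 = 45589/77900 = 0.58522, so δ = 0.76500.

δ ≈ 0.765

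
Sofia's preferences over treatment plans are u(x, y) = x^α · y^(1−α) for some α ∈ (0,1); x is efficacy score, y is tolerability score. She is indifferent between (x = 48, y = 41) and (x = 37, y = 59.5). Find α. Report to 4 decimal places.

Indifference: 48^α · 41^(1−α) = 37^α · 59.5^(1−α).
Taking logs: α·ln 48 + (1−α)·ln 41 = α·ln 37 + (1−α)·ln 59.5, i.e. α·0.2602831 = (1−α)·0.3724042.
So α/(1−α) = (0.3724042)/(0.2602831) = 1.4307660, and α = 1.4307660/2.4307660 ≈ 0.5886.

α ≈ 0.5886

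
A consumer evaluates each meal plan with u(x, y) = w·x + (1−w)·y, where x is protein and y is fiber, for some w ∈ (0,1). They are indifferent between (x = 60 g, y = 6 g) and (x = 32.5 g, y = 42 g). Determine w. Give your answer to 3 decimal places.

u(60,6) = u(32.5,42) means w·60 + (1−w)·6 = w·32.5 + (1−w)·42.
Rearranging, 27.5·w − 36·(1−w) = 0.
Hence w = 36/(27.5+36) = 36/63.5 = 0.567.

w = 0.567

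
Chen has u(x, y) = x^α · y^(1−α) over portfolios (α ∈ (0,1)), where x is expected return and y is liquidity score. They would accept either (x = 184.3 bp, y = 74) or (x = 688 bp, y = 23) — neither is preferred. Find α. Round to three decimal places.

α ≈ 0.470

The Cobb–Douglas utilities coincide, so 184.3^α·74^(1−α) = 688^α·23^(1−α).
(184.3/688)^α = (23/74)^(1−α); take logs: α·ln(184.3/688) = (1−α)·ln(23/74), i.e. α·-1.317224 = (1−α)·-1.168571.
So α/(1−α) = (-1.168571)/(-1.317224) = 0.887147, and α = 0.887147/1.887147 ≈ 0.470.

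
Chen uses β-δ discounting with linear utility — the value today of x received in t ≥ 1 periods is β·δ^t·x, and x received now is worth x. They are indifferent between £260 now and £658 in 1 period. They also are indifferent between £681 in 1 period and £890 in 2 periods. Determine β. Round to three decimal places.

The second indifference involves only future payoffs, so β cancels: β·δ^1·681 = β·δ^2·890, giving δ = 681/890 = 0.76517.
Substituting δ into 260 = β·δ·658: β = 260/(503.481) ≈ 0.516.

β ≈ 0.516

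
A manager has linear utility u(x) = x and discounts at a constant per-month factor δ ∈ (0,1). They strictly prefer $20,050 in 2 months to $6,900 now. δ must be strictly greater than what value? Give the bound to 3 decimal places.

Under u(x) = x this choice says 6900 < δ^2·20050.
So δ^2 > 6900/20050 = 0.34414; taking the square root of both positive sides preserves the inequality.
δ > 0.34414^(1/2) = 0.587.

δ > 0.587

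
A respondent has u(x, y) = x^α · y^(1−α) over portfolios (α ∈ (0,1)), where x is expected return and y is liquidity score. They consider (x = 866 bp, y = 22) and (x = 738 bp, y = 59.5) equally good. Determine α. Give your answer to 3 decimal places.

The Cobb–Douglas utilities coincide, so 866^α·22^(1−α) = 738^α·59.5^(1−α).
Taking logs: α·ln 866 + (1−α)·ln 22 = α·ln 738 + (1−α)·ln 59.5, i.e. α·0.159941 = (1−α)·0.994934.
With A = 0.159941 and B = 0.994934: α·A = (1−α)·B, so α = B/(A+B) = 0.994934/1.154875 ≈ 0.862.

α ≈ 0.862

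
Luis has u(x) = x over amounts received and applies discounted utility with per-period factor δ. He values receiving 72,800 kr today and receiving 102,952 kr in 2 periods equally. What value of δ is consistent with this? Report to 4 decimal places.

Equating discounted utilities: u(72800) = δ^2·u(102952) ⇒ δ^2 = u(72800)/u(102952).
With u(x) = x: δ^2 = 72800/102952 = 0.70713.
Hence δ = (0.70713)^(1/2) = 0.840908.

δ ≈ 0.8409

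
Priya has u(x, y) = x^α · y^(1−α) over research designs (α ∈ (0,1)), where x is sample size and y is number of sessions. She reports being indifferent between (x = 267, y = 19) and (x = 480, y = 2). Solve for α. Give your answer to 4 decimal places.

α ≈ 0.7933

The Cobb–Douglas utilities coincide, so 267^α·19^(1−α) = 480^α·2^(1−α).
Taking logs: α·ln 267 + (1−α)·ln 19 = α·ln 480 + (1−α)·ln 2, i.e. α·-0.5865374 = (1−α)·-2.2512918.
So α/(1−α) = (-2.2512918)/(-0.5865374) = 3.8382749, and α = 3.8382749/4.8382749 ≈ 0.7933.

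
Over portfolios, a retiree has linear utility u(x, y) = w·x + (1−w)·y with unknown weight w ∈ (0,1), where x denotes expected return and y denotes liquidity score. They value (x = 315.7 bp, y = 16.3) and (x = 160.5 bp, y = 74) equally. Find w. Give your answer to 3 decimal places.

Indifference: w·315.7 + (1−w)·16.3 = w·160.5 + (1−w)·74.
Rearranging, 155.2·w − 57.7·(1−w) = 0.
Hence w = 57.7/(155.2+57.7) = 57.7/212.9 = 0.271.

w = 0.271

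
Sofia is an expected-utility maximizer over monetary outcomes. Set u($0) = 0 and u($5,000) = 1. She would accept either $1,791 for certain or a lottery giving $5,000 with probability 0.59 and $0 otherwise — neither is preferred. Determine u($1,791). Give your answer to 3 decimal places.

0.590

The indifference gives u($1,791) = 0.59·u($5,000) + 0.41·u($0) = 0.59·1 + 0.41·0 = 0.59.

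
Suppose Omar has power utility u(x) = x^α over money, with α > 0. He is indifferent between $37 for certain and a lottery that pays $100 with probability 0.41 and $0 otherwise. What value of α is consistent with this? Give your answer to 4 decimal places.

EU(lottery) = 0.41·100^α + 0.59·0 = 0.41·100^α.
Equating: 37^α = 0.41·100^α, i.e. 0.3700^α = 0.41.
α = ln(0.41) / ln(37/100) = -0.8915981/-0.9942523 ≈ 0.8968.

α ≈ 0.8968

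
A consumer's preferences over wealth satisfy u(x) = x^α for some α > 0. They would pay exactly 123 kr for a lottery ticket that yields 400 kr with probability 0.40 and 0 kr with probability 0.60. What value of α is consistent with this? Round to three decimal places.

α ≈ 0.777

The lottery's expected utility is 0.40·u(400) + 0.60·u(0) = 0.40·400^α (since u(0) = 0 for α > 0).
Equating: 123^α = 0.40·400^α, i.e. 0.3075^α = 0.40.
α = ln(0.40) / ln(123/400) = -0.916291/-1.179280 ≈ 0.777.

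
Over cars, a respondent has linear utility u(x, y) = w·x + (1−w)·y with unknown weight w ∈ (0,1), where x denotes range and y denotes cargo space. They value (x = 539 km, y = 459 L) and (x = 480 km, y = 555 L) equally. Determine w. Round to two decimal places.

u(539,459) = u(480,555) means w·539 + (1−w)·459 = w·480 + (1−w)·555.
Collecting terms: w·59 = (1−w)·96.
The marginal rate of substitution is 96/59, so w = 96/(59+96) = 0.62.

w = 0.62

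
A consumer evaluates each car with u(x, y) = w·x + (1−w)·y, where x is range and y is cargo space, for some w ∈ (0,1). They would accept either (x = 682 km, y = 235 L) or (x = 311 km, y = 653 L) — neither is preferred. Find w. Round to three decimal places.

Indifference: w·682 + (1−w)·235 = w·311 + (1−w)·653.
Rearranging, 371·w − 418·(1−w) = 0.
So w/(1−w) = 418/371 = 1.1267, giving w = 418/(371+418) = 0.530.

w = 0.530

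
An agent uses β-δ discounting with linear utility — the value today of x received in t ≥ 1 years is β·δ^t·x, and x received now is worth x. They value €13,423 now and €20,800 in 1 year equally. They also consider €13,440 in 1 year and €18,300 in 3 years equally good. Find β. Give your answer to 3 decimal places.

From the later pair, β·δ^1·13440 = β·δ^3·18300; dividing through, δ^2 = 13440/18300 = 0.73443, so δ = 0.85699.
The first indifference: 13423 = β·δ·20800, so β = 13423/(δ·20800) = 13423/(0.85699·20800) ≈ 0.753.

β ≈ 0.753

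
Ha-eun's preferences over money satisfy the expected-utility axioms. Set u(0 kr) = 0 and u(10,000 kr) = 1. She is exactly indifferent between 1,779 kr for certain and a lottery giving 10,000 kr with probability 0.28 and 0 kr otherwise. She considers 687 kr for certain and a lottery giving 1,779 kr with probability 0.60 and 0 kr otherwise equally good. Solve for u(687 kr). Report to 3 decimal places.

0.168

The first gamble pins u(1,779 kr): it must equal 0.28·1 + 0.72·0 = 0.28.
Chaining: u(687 kr) = 0.60·0.28 + 0.40·0.00 = 0.1680.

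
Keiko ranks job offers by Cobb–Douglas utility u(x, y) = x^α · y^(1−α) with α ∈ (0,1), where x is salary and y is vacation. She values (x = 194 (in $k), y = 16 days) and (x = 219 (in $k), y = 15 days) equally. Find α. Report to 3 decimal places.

α ≈ 0.347

Set the two utilities equal: 194^α·16^(1−α) = 219^α·15^(1−α).
Taking logs: α·ln 194 + (1−α)·ln 16 = α·ln 219 + (1−α)·ln 15, i.e. α·-0.121214 = (1−α)·-0.064539.
So α/(1−α) = (-0.064539)/(-0.121214) = 0.532438, and α = 0.532438/1.532438 ≈ 0.347.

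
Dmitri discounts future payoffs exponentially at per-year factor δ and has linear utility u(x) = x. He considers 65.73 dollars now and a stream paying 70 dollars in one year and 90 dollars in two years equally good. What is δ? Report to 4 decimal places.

δ ≈ 0.5500

Present value of the stream is 70·δ + 90·δ². Indifference gives 70δ + 90δ² = 65.73.
So 90δ² + 70δ − 65.73 = 0.
δ = (−70 + √(70² + 4·90·65.73)) / (2·90) = (−70 + √28562.80) / 180 ≈ 0.5500.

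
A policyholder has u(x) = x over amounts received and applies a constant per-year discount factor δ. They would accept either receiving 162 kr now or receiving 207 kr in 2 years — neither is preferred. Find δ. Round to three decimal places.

The payoff in 2 years is discounted by δ^2, so u(162) = δ^2·u(207) and δ^2 = u(162)/u(207).
With u(x) = x: δ^2 = 162/207 = 0.78261.
Taking the square root: δ = 0.78261^(1/2) ≈ 0.885.

δ ≈ 0.885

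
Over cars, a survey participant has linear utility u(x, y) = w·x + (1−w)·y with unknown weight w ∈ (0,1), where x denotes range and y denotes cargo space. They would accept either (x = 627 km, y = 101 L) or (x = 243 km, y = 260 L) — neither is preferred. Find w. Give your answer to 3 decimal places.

w = 0.293

u(627,101) = u(243,260) means w·627 + (1−w)·101 = w·243 + (1−w)·260.
Collecting terms: w·384 = (1−w)·159.
The marginal rate of substitution is 159/384, so w = 159/(384+159) = 0.293.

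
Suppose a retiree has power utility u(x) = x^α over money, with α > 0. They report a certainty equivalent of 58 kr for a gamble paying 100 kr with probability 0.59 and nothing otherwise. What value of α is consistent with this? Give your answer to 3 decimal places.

Since u(0) = 0, the lottery's EU is 0.59·100^α.
Setting u(58) equal to that: 58^α = 0.59·100^α ⇒ (58/100)^α = 0.59.
α = ln(0.59) / ln(58/100) = -0.527633/-0.544727 ≈ 0.969.

α ≈ 0.969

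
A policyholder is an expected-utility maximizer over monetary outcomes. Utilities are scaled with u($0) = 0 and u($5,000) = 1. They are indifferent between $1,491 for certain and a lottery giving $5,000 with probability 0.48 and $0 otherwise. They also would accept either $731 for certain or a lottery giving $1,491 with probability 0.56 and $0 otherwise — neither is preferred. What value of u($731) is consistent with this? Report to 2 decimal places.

0.27

First, u($1,491) = 0.48·u($5,000) + 0.52·u($0) = 0.48.
Chaining: u($731) = 0.56·0.48 + 0.44·0.00 = 0.2688.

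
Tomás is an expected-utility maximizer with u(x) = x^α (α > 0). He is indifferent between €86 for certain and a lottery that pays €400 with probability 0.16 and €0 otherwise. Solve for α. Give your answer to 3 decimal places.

α ≈ 1.192

Since u(0) = 0, the lottery's EU is 0.16·400^α.
Setting u(86) equal to that: 86^α = 0.16·400^α ⇒ (86/400)^α = 0.16.
Take logs: α = ln 0.16 / ln(86/400) ≈ 1.19222.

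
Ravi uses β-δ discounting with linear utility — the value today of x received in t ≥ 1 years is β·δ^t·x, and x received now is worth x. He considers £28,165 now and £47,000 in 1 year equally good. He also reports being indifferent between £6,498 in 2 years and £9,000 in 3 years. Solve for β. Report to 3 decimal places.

Both payoffs in the second observation are in the future, so β drops out: δ^2·6498 = δ^3·9000 ⇒ δ = 6498/9000 = 0.72200.
Now use the now-vs-future pair: 28165 = β·δ·47000 gives β = 28165/(0.72200·47000) ≈ 0.830.

β ≈ 0.830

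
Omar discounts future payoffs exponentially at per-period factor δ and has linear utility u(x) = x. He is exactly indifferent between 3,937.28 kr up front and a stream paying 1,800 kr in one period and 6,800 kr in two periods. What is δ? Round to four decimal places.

The stream is worth 1800δ + 6800δ² today, so 1800δ + 6800δ² = 3937.28.
So 6800δ² + 1800δ − 3937.28 = 0.
δ = (−1800 + √(1800² + 4·6800·3937.28)) / (2·6800) = (−1800 + √110334016.00) / 13600 ≈ 0.6400.

δ ≈ 0.6400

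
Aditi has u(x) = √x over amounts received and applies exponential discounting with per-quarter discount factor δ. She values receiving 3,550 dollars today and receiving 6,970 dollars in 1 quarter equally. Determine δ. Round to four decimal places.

The payoff in 1 quarter is discounted by δ, so u(3550) = δ·u(6970) and δ = u(3550)/u(6970).
Since u(x) = √x, δ = √(3550/6970) = 0.71367.

δ ≈ 0.7137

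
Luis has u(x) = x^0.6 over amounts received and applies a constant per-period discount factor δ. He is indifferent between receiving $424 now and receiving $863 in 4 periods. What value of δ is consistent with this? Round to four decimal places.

δ ≈ 0.8989

Indifference means u(424) = δ^4 · u(863), so δ^4 = u(424)/u(863).
With u(x) = x^0.6: δ^4 = 424^0.6/863^0.6 = (424/863)^0.6 = 0.65285.
So δ = 0.65285^(1/4) ≈ 0.8989.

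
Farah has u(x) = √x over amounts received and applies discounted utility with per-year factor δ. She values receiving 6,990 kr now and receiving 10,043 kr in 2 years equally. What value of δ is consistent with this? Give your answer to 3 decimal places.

δ ≈ 0.913

The payoff in 2 years is discounted by δ^2, so u(6990) = δ^2·u(10043) and δ^2 = u(6990)/u(10043).
With u(x) = √x: δ^2 = √6990/√10043 = √(6990/10043) = 0.83427.
So δ = 0.83427^(1/2) ≈ 0.913.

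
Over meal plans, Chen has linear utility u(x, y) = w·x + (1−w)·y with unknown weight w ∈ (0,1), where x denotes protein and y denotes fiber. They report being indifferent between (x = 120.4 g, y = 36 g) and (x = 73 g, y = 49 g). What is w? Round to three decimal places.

w = 0.215

Indifference: w·120.4 + (1−w)·36 = w·73 + (1−w)·49.
w·(120.4−73) = (1−w)·(49−36), i.e. w·47.4 = (1−w)·13.
So w/(1−w) = 13/47.4 = 0.2743, giving w = 13/(47.4+13) = 0.215.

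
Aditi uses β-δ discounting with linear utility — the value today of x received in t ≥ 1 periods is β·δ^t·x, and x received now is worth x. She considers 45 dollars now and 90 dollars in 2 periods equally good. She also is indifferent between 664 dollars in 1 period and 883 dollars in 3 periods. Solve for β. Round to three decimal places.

Both payoffs in the second observation are in the future, so β drops out: δ^1·664 = δ^3·883 ⇒ δ^2 = 664/883 = 0.75198, so δ = 0.86717.
Now use the now-vs-future pair: 45 = β·δ^2·90 gives β = 45/(0.75198·90) ≈ 0.665.

β ≈ 0.665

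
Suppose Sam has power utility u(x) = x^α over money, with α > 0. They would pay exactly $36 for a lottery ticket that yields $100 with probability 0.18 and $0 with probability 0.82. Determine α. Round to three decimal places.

EU(lottery) = 0.18·100^α + 0.82·0 = 0.18·100^α.
Equating: 36^α = 0.18·100^α, i.e. 0.3600^α = 0.18.
α = ln(0.18) / ln(36/100) = -1.714798/-1.021651 ≈ 1.678.

α ≈ 1.678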